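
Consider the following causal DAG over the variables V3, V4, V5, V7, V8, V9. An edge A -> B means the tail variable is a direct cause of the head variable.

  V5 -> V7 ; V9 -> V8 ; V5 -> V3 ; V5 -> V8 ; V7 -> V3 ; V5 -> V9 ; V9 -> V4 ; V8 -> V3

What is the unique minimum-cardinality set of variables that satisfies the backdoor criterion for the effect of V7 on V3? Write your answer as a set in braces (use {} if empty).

{V5}

Variables eligible for adjustment (non-descendants of V7, excluding V7 and V3): {V4, V5, V8, V9}.
Backdoor paths from V7 to V3:
  P1: V7 <- V5 -> V9 -> V8 -> V3
  P2: V7 <- V5 -> V8 -> V3
  P3: V7 <- V5 -> V3
The empty set is not sufficient: P1 (V7 <- V5 -> V9 -> V8 -> V3) has no collider blocking it and no conditioned non-collider, so it is open.
Try {V5}:
  P1: blocked at fork node V5 ∈ conditioning set.
  P2: blocked at fork node V5 ∈ conditioning set.
  P3: blocked at fork node V5 ∈ conditioning set.
{V5} contains no descendant of V7 and blocks every backdoor path.
No other singleton works — e.g. {V9} leaves P2 open — so {V5} is the unique smallest valid adjustment set.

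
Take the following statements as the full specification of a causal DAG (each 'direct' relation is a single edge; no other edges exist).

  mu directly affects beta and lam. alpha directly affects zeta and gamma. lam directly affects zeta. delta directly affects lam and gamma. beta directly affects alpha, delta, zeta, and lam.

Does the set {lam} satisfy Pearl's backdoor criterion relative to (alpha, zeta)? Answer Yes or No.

Backdoor paths from alpha to zeta (paths whose first edge points into alpha):
  P1: alpha <- beta <- mu -> lam -> zeta
  P2: alpha <- beta -> delta -> lam -> zeta
  P3: alpha <- beta -> lam -> zeta
  P4: alpha <- beta -> zeta
Condition 1 (no descendant of alpha in the set): holds — descendants of alpha are {gamma, zeta}; none are in {lam}.
Condition 2 (every backdoor path blocked by {lam}):
  P1: blocked at chain node lam ∈ conditioning set.
  P2: blocked at chain node lam ∈ conditioning set.
  P3: blocked at chain node lam ∈ conditioning set.
  P4: open — no interior node is in the conditioning set.
{lam} does not satisfy the backdoor criterion.

No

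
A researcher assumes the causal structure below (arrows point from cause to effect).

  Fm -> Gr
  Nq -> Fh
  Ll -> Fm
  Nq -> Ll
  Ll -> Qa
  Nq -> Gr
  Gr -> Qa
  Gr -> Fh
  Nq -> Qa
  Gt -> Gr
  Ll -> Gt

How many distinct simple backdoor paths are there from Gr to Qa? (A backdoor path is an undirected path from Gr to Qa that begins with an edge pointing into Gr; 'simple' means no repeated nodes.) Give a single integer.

6

A backdoor path from Gr to Qa is any simple undirected path whose first edge points into Gr (i.e. leaves Gr via a parent).
Parents of Gr: {Fm, Gt, Nq}.
Enumerating:
  P1: Gr <- Nq -> Ll -> Qa
  P2: Gr <- Nq -> Qa
  P3: Gr <- Fm <- Ll <- Nq -> Qa
  P4: Gr <- Fm <- Ll -> Qa
  P5: Gr <- Gt <- Ll <- Nq -> Qa
  P6: Gr <- Gt <- Ll -> Qa
That exhausts the simple backdoor paths. Count: 6.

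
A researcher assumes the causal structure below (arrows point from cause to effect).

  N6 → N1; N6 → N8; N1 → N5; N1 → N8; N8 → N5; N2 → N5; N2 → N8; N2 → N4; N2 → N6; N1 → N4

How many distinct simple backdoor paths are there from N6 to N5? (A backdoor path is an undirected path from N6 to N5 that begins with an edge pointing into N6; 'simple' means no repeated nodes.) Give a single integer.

A backdoor path from N6 to N5 is any simple undirected path whose first edge points into N6 (i.e. leaves N6 via a parent).
Parents of N6: {N2}.
Enumerating:
  P1: N6 <- N2 -> N4 <- N1 -> N8 -> N5
  P2: N6 <- N2 -> N4 <- N1 -> N5
  P3: N6 <- N2 -> N8 <- N1 -> N5
  P4: N6 <- N2 -> N8 -> N5
  P5: N6 <- N2 -> N5
That exhausts the simple backdoor paths. Count: 5.

5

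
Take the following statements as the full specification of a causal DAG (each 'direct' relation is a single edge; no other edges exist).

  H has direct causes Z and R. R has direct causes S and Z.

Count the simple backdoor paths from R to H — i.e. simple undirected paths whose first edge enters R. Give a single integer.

1

A backdoor path from R to H is any simple undirected path whose first edge points into R (i.e. leaves R via a parent).
Parents of R: {S, Z}.
Enumerating:
  P1: R <- Z -> H
That exhausts the simple backdoor paths. Count: 1.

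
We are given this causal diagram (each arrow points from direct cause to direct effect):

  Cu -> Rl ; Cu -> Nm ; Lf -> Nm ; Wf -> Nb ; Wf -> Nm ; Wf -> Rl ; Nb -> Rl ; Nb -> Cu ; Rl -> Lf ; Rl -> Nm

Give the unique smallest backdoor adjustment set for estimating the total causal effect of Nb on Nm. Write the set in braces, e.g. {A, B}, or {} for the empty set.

Variables eligible for adjustment (non-descendants of Nb, excluding Nb and Nm): {Wf}.
Backdoor paths from Nb to Nm:
  P1: Nb <- Wf -> Rl <- Cu -> Nm
  P2: Nb <- Wf -> Rl -> Lf -> Nm
  P3: Nb <- Wf -> Rl -> Nm
  P4: Nb <- Wf -> Nm
The empty set is not sufficient: P2 (Nb <- Wf -> Rl -> Lf -> Nm) has no collider blocking it and no conditioned non-collider, so it is open.
Try {Wf}:
  P1: blocked at fork node Wf ∈ conditioning set.
  P2: blocked at fork node Wf ∈ conditioning set.
  P3: blocked at fork node Wf ∈ conditioning set.
  P4: blocked at fork node Wf ∈ conditioning set.
{Wf} contains no descendant of Nb and blocks every backdoor path.
{Wf} is the unique smallest valid adjustment set.

{Wf}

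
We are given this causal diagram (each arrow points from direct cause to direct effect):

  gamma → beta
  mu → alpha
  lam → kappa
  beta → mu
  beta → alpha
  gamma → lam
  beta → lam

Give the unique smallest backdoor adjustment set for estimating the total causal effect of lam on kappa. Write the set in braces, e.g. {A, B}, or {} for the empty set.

{}

Variables eligible for adjustment (non-descendants of lam, excluding lam and kappa): {alpha, beta, gamma, mu}.
Backdoor paths from lam to kappa:
  (none)
With no backdoor paths the empty set already satisfies the criterion, and it is trivially minimal.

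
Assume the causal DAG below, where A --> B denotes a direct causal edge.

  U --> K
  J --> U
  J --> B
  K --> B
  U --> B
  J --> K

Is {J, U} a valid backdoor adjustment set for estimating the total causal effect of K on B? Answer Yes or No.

Yes

Backdoor paths from K to B (paths whose first edge points into K):
  P1: K <- J -> U -> B
  P2: K <- J -> B
  P3: K <- U <- J -> B
  P4: K <- U -> B
Condition 1 (no descendant of K in the set): holds — descendants of K are {B}; none are in {J, U}.
Condition 2 (every backdoor path blocked by {J, U}):
  P1: blocked at fork node J ∈ conditioning set.
  P2: blocked at fork node J ∈ conditioning set.
  P3: blocked at chain node U ∈ conditioning set.
  P4: blocked at fork node U ∈ conditioning set.
{J, U} satisfies the backdoor criterion.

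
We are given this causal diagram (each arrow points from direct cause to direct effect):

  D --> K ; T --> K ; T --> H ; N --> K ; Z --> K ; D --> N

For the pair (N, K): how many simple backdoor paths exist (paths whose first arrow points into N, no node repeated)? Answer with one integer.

1

A backdoor path from N to K is any simple undirected path whose first edge points into N (i.e. leaves N via a parent).
Parents of N: {D}.
Enumerating:
  P1: N <- D -> K
That exhausts the simple backdoor paths. Count: 1.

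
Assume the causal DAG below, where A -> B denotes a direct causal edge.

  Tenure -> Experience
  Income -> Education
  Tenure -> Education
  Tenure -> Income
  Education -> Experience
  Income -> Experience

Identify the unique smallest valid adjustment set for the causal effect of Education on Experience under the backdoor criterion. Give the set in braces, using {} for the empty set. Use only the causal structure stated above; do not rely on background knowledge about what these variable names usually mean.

{Income, Tenure}

Variables eligible for adjustment (non-descendants of Education, excluding Education and Experience): {Income, Tenure}.
Backdoor paths from Education to Experience:
  P1: Education <- Tenure -> Income -> Experience
  P2: Education <- Tenure -> Experience
  P3: Education <- Income <- Tenure -> Experience
  P4: Education <- Income -> Experience
The empty set is not sufficient: P1 (Education <- Tenure -> Income -> Experience) has no collider blocking it and no conditioned non-collider, so it is open.
Try {Income, Tenure}:
  P1: blocked at fork node Tenure ∈ conditioning set.
  P2: blocked at fork node Tenure ∈ conditioning set.
  P3: blocked at chain node Income ∈ conditioning set.
  P4: blocked at fork node Income ∈ conditioning set.
{Income, Tenure} contains no descendant of Education and blocks every backdoor path.
Every element of {Income, Tenure} is needed (dropping Income leaves P4 open; dropping Tenure leaves P2 open), so no proper subset is valid.
Among all size-2 subsets of the eligible variables, only {Income, Tenure} blocks every backdoor path, so it is the unique smallest valid adjustment set.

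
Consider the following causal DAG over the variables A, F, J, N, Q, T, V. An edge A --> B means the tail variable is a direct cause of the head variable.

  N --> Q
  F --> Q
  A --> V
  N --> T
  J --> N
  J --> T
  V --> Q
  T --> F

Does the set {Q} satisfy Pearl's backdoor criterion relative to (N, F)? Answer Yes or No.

Backdoor paths from N to F (paths whose first edge points into N):
  P1: N <- J -> T -> F
Condition 1 (no descendant of N in the set): FAILS — Q is a descendant of N.
Condition 2 (every backdoor path blocked by {Q}):
  P1: open — no interior node is in the conditioning set.
{Q} does not satisfy the backdoor criterion.

No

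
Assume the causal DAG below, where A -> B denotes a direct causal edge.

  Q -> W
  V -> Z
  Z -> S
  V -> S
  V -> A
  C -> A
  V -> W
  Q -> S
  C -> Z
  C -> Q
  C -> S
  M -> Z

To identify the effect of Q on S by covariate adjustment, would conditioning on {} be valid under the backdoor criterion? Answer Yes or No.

Backdoor paths from Q to S (paths whose first edge points into Q):
  P1: Q <- C -> Z <- V -> S
  P2: Q <- C -> Z -> S
  P3: Q <- C -> A <- V -> Z -> S
  P4: Q <- C -> A <- V -> S
  P5: Q <- C -> S
Condition 1 (no descendant of Q in the set): holds — descendants of Q are {S, W}; none are in {}.
Condition 2 (every backdoor path blocked by {}):
  P1: blocked at collider Z (neither it nor any descendant is in the conditioning set).
  P2: open — no interior node is in the conditioning set.
  P3: blocked at collider A (neither it nor any descendant is in the conditioning set).
  P4: blocked at collider A (neither it nor any descendant is in the conditioning set).
  P5: open — no interior node is in the conditioning set.
{} does not satisfy the backdoor criterion.

No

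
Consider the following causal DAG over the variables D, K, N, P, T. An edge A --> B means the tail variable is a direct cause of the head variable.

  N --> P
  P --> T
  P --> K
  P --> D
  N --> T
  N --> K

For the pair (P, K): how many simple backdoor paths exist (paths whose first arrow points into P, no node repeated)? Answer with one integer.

1

A backdoor path from P to K is any simple undirected path whose first edge points into P (i.e. leaves P via a parent).
Parents of P: {N}.
Enumerating:
  P1: P <- N -> K
That exhausts the simple backdoor paths. Count: 1.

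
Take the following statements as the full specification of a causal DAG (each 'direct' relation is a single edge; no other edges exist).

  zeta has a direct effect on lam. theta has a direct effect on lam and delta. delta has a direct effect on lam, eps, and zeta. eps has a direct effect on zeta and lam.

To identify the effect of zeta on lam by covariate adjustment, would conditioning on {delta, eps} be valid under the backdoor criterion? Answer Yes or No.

Backdoor paths from zeta to lam (paths whose first edge points into zeta):
  P1: zeta <- delta <- theta -> lam
  P2: zeta <- delta -> eps -> lam
  P3: zeta <- delta -> lam
  P4: zeta <- eps <- delta <- theta -> lam
  P5: zeta <- eps <- delta -> lam
  P6: zeta <- eps -> lam
Condition 1 (no descendant of zeta in the set): holds — descendants of zeta are {lam}; none are in {delta, eps}.
Condition 2 (every backdoor path blocked by {delta, eps}):
  P1: blocked at chain node delta ∈ conditioning set.
  P2: blocked at fork node delta ∈ conditioning set.
  P3: blocked at fork node delta ∈ conditioning set.
  P4: blocked at chain node eps ∈ conditioning set.
  P5: blocked at chain node eps ∈ conditioning set.
  P6: blocked at fork node eps ∈ conditioning set.
{delta, eps} satisfies the backdoor criterion.

Yes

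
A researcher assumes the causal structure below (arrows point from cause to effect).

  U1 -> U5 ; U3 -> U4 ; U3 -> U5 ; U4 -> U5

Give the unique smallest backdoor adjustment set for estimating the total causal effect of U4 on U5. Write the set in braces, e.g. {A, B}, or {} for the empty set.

Variables eligible for adjustment (non-descendants of U4, excluding U4 and U5): {U1, U3}.
Backdoor paths from U4 to U5:
  P1: U4 <- U3 -> U5
The empty set is not sufficient: P1 (U4 <- U3 -> U5) has no collider blocking it and no conditioned non-collider, so it is open.
Try {U3}:
  P1: blocked at fork node U3 ∈ conditioning set.
{U3} contains no descendant of U4 and blocks every backdoor path.
No other singleton works — e.g. {U1} leaves P1 open — so {U3} is the unique smallest valid adjustment set.

{U3}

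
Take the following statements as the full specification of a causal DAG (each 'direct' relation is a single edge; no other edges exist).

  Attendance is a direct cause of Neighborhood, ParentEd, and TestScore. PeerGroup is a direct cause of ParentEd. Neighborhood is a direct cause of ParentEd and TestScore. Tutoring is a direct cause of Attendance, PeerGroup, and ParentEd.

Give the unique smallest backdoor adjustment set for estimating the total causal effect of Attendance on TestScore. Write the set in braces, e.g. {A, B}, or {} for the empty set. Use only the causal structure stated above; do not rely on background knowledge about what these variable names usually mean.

{}

Variables eligible for adjustment (non-descendants of Attendance, excluding Attendance and TestScore): {PeerGroup, Tutoring}.
Backdoor paths from Attendance to TestScore:
  P1: Attendance <- Tutoring -> PeerGroup -> ParentEd <- Neighborhood -> TestScore
  P2: Attendance <- Tutoring -> ParentEd <- Neighborhood -> TestScore
Each backdoor path contains an unconditioned collider, so every path is already blocked with the empty conditioning set:
  P1: blocked at collider ParentEd (neither it nor any descendant is in the conditioning set).
  P2: blocked at collider ParentEd (neither it nor any descendant is in the conditioning set).
The empty set is therefore the unique smallest valid set.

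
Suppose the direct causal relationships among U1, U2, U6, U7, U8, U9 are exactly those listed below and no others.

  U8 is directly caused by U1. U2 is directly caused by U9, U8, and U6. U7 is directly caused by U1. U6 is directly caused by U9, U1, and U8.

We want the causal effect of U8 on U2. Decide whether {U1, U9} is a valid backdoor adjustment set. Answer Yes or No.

Yes

Backdoor paths from U8 to U2 (paths whose first edge points into U8):
  P1: U8 <- U1 -> U6 <- U9 -> U2
  P2: U8 <- U1 -> U6 -> U2
Condition 1 (no descendant of U8 in the set): holds — descendants of U8 are {U2, U6}; none are in {U1, U9}.
Condition 2 (every backdoor path blocked by {U1, U9}):
  P1: blocked at fork node U1 ∈ conditioning set.
  P2: blocked at fork node U1 ∈ conditioning set.
{U1, U9} satisfies the backdoor criterion.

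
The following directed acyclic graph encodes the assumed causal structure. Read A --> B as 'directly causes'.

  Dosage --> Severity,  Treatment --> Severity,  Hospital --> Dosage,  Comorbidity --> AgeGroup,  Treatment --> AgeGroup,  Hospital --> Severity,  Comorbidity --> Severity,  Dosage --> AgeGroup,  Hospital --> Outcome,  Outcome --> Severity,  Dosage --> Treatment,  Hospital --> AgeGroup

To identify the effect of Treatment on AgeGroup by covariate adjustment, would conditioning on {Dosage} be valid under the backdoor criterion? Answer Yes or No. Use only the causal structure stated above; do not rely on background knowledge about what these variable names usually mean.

Backdoor paths from Treatment to AgeGroup (paths whose first edge points into Treatment):
  P1: Treatment <- Dosage <- Hospital -> Outcome -> Severity <- Comorbidity -> AgeGroup
  P2: Treatment <- Dosage <- Hospital -> Severity <- Comorbidity -> AgeGroup
  P3: Treatment <- Dosage <- Hospital -> AgeGroup
  P4: Treatment <- Dosage -> Severity <- Hospital -> AgeGroup
  P5: Treatment <- Dosage -> Severity <- Outcome <- Hospital -> AgeGroup
  P6: Treatment <- Dosage -> Severity <- Comorbidity -> AgeGroup
  P7: Treatment <- Dosage -> AgeGroup
Condition 1 (no descendant of Treatment in the set): holds — descendants of Treatment are {AgeGroup, Severity}; none are in {Dosage}.
Condition 2 (every backdoor path blocked by {Dosage}):
  P1: blocked at chain node Dosage ∈ conditioning set.
  P2: blocked at chain node Dosage ∈ conditioning set.
  P3: blocked at chain node Dosage ∈ conditioning set.
  P4: blocked at fork node Dosage ∈ conditioning set.
  P5: blocked at fork node Dosage ∈ conditioning set.
  P6: blocked at fork node Dosage ∈ conditioning set.
  P7: blocked at fork node Dosage ∈ conditioning set.
{Dosage} satisfies the backdoor criterion.

Yes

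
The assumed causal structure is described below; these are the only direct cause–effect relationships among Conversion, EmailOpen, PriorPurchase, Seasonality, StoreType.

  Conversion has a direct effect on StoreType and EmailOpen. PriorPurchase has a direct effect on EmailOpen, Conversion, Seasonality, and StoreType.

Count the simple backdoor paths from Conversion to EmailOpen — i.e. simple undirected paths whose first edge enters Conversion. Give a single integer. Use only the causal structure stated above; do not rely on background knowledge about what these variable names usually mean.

1

A backdoor path from Conversion to EmailOpen is any simple undirected path whose first edge points into Conversion (i.e. leaves Conversion via a parent).
Parents of Conversion: {PriorPurchase}.
Enumerating:
  P1: Conversion <- PriorPurchase -> EmailOpen
That exhausts the simple backdoor paths. Count: 1.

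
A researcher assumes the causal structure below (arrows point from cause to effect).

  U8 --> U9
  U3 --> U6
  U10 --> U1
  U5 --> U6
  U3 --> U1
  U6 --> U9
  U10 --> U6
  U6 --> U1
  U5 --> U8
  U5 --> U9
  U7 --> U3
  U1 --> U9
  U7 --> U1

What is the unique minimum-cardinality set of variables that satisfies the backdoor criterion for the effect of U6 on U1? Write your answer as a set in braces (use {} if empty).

{U10, U3}

Variables eligible for adjustment (non-descendants of U6, excluding U6 and U1): {U10, U3, U5, U7, U8}.
Backdoor paths from U6 to U1:
  P1: U6 <- U10 -> U1
  P2: U6 <- U3 <- U7 -> U1
  P3: U6 <- U3 -> U1
  P4: U6 <- U5 -> U8 -> U9 <- U1
  P5: U6 <- U5 -> U9 <- U1
The empty set is not sufficient: P1 (U6 <- U10 -> U1) has no collider blocking it and no conditioned non-collider, so it is open.
Try {U10, U3}:
  P1: blocked at fork node U10 ∈ conditioning set.
  P2: blocked at chain node U3 ∈ conditioning set.
  P3: blocked at fork node U3 ∈ conditioning set.
  P4: blocked at collider U9 (neither it nor any descendant is in the conditioning set).
  P5: blocked at collider U9 (neither it nor any descendant is in the conditioning set).
{U10, U3} contains no descendant of U6 and blocks every backdoor path.
Every element of {U10, U3} is needed (dropping U10 leaves P1 open; dropping U3 leaves P2 open), so no proper subset is valid.
Among all size-2 subsets of the eligible variables, only {U10, U3} blocks every backdoor path, so it is the unique smallest valid adjustment set.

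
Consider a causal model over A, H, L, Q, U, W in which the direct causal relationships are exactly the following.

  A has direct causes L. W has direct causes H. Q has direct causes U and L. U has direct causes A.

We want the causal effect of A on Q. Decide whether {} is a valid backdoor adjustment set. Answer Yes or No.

No

Backdoor paths from A to Q (paths whose first edge points into A):
  P1: A <- L -> Q
Condition 1 (no descendant of A in the set): holds — descendants of A are {Q, U}; none are in {}.
Condition 2 (every backdoor path blocked by {}):
  P1: open — no interior node is in the conditioning set.
{} does not satisfy the backdoor criterion.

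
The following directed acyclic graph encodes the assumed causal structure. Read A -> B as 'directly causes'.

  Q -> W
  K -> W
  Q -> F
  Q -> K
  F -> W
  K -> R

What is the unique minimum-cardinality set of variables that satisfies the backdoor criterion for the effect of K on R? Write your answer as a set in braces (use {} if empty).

{}

Variables eligible for adjustment (non-descendants of K, excluding K and R): {F, Q}.
Backdoor paths from K to R:
  (none)
With no backdoor paths the empty set already satisfies the criterion, and it is trivially minimal.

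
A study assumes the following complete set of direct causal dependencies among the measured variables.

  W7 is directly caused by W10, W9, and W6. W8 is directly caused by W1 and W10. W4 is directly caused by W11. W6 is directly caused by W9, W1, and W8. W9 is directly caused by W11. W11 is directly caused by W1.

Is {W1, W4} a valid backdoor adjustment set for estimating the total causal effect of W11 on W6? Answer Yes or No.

No

Backdoor paths from W11 to W6 (paths whose first edge points into W11):
  P1: W11 <- W1 -> W8 <- W10 -> W7 <- W9 -> W6
  P2: W11 <- W1 -> W8 <- W10 -> W7 <- W6
  P3: W11 <- W1 -> W8 -> W6
  P4: W11 <- W1 -> W6
Condition 1 (no descendant of W11 in the set): FAILS — W4 is a descendant of W11.
Condition 2 (every backdoor path blocked by {W1, W4}):
  P1: blocked at fork node W1 ∈ conditioning set.
  P2: blocked at fork node W1 ∈ conditioning set.
  P3: blocked at fork node W1 ∈ conditioning set.
  P4: blocked at fork node W1 ∈ conditioning set.
{W1, W4} does not satisfy the backdoor criterion.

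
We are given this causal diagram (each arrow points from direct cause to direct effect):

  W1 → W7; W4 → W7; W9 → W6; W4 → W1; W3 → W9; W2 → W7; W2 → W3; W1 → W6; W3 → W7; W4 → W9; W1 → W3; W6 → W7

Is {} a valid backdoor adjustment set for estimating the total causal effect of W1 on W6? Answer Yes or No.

No

Backdoor paths from W1 to W6 (paths whose first edge points into W1):
  P1: W1 <- W4 -> W9 <- W3 <- W2 -> W7 <- W6
  P2: W1 <- W4 -> W9 <- W3 -> W7 <- W6
  P3: W1 <- W4 -> W9 -> W6
  P4: W1 <- W4 -> W7 <- W2 -> W3 -> W9 -> W6
  P5: W1 <- W4 -> W7 <- W3 -> W9 -> W6
  P6: W1 <- W4 -> W7 <- W6
Condition 1 (no descendant of W1 in the set): holds — descendants of W1 are {W3, W6, W7, W9}; none are in {}.
Condition 2 (every backdoor path blocked by {}):
  P1: blocked at collider W9 (neither it nor any descendant is in the conditioning set).
  P2: blocked at collider W9 (neither it nor any descendant is in the conditioning set).
  P3: open — no interior node is in the conditioning set.
  P4: blocked at collider W7 (neither it nor any descendant is in the conditioning set).
  P5: blocked at collider W7 (neither it nor any descendant is in the conditioning set).
  P6: blocked at collider W7 (neither it nor any descendant is in the conditioning set).
{} does not satisfy the backdoor criterion.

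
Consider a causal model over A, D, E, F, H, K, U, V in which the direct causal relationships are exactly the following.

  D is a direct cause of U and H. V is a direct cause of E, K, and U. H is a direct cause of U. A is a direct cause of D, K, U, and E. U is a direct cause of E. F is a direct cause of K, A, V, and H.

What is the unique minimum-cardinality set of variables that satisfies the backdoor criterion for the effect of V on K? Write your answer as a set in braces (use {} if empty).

Variables eligible for adjustment (non-descendants of V, excluding V and K): {A, D, F, H}.
Backdoor paths from V to K:
  P1: V <- F -> A -> K
  P2: V <- F -> H <- D <- A -> K
  P3: V <- F -> H <- D -> U <- A -> K
  P4: V <- F -> H <- D -> U -> E <- A -> K
  P5: V <- F -> H -> U <- A -> K
  P6: V <- F -> H -> U <- D <- A -> K
  P7: V <- F -> H -> U -> E <- A -> K
  P8: V <- F -> K
The empty set is not sufficient: P1 (V <- F -> A -> K) has no collider blocking it and no conditioned non-collider, so it is open.
Try {F}:
  P1: blocked at fork node F ∈ conditioning set.
  P2: blocked at fork node F ∈ conditioning set.
  P3: blocked at fork node F ∈ conditioning set.
  P4: blocked at fork node F ∈ conditioning set.
  P5: blocked at fork node F ∈ conditioning set.
  P6: blocked at fork node F ∈ conditioning set.
  P7: blocked at fork node F ∈ conditioning set.
  P8: blocked at fork node F ∈ conditioning set.
{F} contains no descendant of V and blocks every backdoor path.
No other singleton works — e.g. {A} leaves P8 open — so {F} is the unique smallest valid adjustment set.

{F}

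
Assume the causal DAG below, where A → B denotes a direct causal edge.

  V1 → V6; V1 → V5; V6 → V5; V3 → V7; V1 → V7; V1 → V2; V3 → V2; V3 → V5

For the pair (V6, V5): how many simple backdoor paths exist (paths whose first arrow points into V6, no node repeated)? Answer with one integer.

3

A backdoor path from V6 to V5 is any simple undirected path whose first edge points into V6 (i.e. leaves V6 via a parent).
Parents of V6: {V1}.
Enumerating:
  P1: V6 <- V1 -> V2 <- V3 -> V5
  P2: V6 <- V1 -> V5
  P3: V6 <- V1 -> V7 <- V3 -> V5
That exhausts the simple backdoor paths. Count: 3.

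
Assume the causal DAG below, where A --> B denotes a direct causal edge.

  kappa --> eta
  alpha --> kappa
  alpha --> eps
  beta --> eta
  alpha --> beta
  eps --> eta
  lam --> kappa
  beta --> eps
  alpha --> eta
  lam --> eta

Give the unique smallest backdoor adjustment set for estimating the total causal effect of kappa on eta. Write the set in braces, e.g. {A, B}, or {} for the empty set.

{alpha, lam}

Variables eligible for adjustment (non-descendants of kappa, excluding kappa and eta): {alpha, beta, eps, lam}.
Backdoor paths from kappa to eta:
  P1: kappa <- alpha -> beta -> eps -> eta
  P2: kappa <- alpha -> beta -> eta
  P3: kappa <- alpha -> eps <- beta -> eta
  P4: kappa <- alpha -> eps -> eta
  P5: kappa <- alpha -> eta
  P6: kappa <- lam -> eta
The empty set is not sufficient: P1 (kappa <- alpha -> beta -> eps -> eta) has no collider blocking it and no conditioned non-collider, so it is open.
Try {alpha, lam}:
  P1: blocked at fork node alpha ∈ conditioning set.
  P2: blocked at fork node alpha ∈ conditioning set.
  P3: blocked at fork node alpha ∈ conditioning set.
  P4: blocked at fork node alpha ∈ conditioning set.
  P5: blocked at fork node alpha ∈ conditioning set.
  P6: blocked at fork node lam ∈ conditioning set.
{alpha, lam} contains no descendant of kappa and blocks every backdoor path.
Every element of {alpha, lam} is needed (dropping alpha leaves P1 open; dropping lam leaves P6 open), so no proper subset is valid.
Among all size-2 subsets of the eligible variables, only {alpha, lam} blocks every backdoor path, so it is the unique smallest valid adjustment set.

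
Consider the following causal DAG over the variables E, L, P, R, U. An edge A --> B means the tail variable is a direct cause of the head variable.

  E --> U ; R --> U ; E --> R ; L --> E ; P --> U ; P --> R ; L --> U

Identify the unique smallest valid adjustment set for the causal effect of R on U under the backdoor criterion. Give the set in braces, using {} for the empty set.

{E, P}

Variables eligible for adjustment (non-descendants of R, excluding R and U): {E, L, P}.
Backdoor paths from R to U:
  P1: R <- P -> U
  P2: R <- E <- L -> U
  P3: R <- E -> U
The empty set is not sufficient: P1 (R <- P -> U) has no collider blocking it and no conditioned non-collider, so it is open.
Try {E, P}:
  P1: blocked at fork node P ∈ conditioning set.
  P2: blocked at chain node E ∈ conditioning set.
  P3: blocked at fork node E ∈ conditioning set.
{E, P} contains no descendant of R and blocks every backdoor path.
Every element of {E, P} is needed (dropping E leaves P2 open; dropping P leaves P1 open), so no proper subset is valid.
Among all size-2 subsets of the eligible variables, only {E, P} blocks every backdoor path, so it is the unique smallest valid adjustment set.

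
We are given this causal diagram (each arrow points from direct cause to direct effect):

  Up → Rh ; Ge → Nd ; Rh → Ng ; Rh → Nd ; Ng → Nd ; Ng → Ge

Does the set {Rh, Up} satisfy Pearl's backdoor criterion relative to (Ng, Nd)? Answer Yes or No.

Yes

Backdoor paths from Ng to Nd (paths whose first edge points into Ng):
  P1: Ng <- Rh -> Nd
Condition 1 (no descendant of Ng in the set): holds — descendants of Ng are {Ge, Nd}; none are in {Rh, Up}.
Condition 2 (every backdoor path blocked by {Rh, Up}):
  P1: blocked at fork node Rh ∈ conditioning set.
{Rh, Up} satisfies the backdoor criterion.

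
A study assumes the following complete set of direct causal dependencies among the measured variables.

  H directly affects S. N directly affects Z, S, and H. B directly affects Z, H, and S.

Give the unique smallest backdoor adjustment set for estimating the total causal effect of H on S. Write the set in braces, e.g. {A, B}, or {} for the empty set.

Variables eligible for adjustment (non-descendants of H, excluding H and S): {B, N, Z}.
Backdoor paths from H to S:
  P1: H <- N -> Z <- B -> S
  P2: H <- N -> S
  P3: H <- B -> Z <- N -> S
  P4: H <- B -> S
The empty set is not sufficient: P2 (H <- N -> S) has no collider blocking it and no conditioned non-collider, so it is open.
Try {B, N}:
  P1: blocked at fork node N ∈ conditioning set.
  P2: blocked at fork node N ∈ conditioning set.
  P3: blocked at fork node B ∈ conditioning set.
  P4: blocked at fork node B ∈ conditioning set.
{B, N} contains no descendant of H and blocks every backdoor path.
Every element of {B, N} is needed (dropping B leaves P4 open; dropping N leaves P2 open), so no proper subset is valid.
Among all size-2 subsets of the eligible variables, only {B, N} blocks every backdoor path, so it is the unique smallest valid adjustment set.

{B, N}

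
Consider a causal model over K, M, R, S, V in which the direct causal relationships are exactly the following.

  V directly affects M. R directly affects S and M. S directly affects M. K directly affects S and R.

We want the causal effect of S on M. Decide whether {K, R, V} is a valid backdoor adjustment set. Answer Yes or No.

Yes

Backdoor paths from S to M (paths whose first edge points into S):
  P1: S <- K -> R -> M
  P2: S <- R -> M
Condition 1 (no descendant of S in the set): holds — descendants of S are {M}; none are in {K, R, V}.
Condition 2 (every backdoor path blocked by {K, R, V}):
  P1: blocked at fork node K ∈ conditioning set.
  P2: blocked at fork node R ∈ conditioning set.
{K, R, V} satisfies the backdoor criterion.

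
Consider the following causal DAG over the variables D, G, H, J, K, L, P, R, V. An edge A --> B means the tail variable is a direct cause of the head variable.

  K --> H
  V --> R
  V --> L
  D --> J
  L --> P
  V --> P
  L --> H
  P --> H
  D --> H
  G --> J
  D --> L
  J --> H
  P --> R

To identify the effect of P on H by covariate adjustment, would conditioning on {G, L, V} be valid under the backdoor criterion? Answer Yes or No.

Yes

Backdoor paths from P to H (paths whose first edge points into P):
  P1: P <- V -> L <- D -> J -> H
  P2: P <- V -> L <- D -> H
  P3: P <- V -> L -> H
  P4: P <- L <- D -> J -> H
  P5: P <- L <- D -> H
  P6: P <- L -> H
Condition 1 (no descendant of P in the set): holds — descendants of P are {H, R}; none are in {G, L, V}.
Condition 2 (every backdoor path blocked by {G, L, V}):
  P1: blocked at fork node V ∈ conditioning set.
  P2: blocked at fork node V ∈ conditioning set.
  P3: blocked at fork node V ∈ conditioning set.
  P4: blocked at chain node L ∈ conditioning set.
  P5: blocked at chain node L ∈ conditioning set.
  P6: blocked at fork node L ∈ conditioning set.
{G, L, V} satisfies the backdoor criterion.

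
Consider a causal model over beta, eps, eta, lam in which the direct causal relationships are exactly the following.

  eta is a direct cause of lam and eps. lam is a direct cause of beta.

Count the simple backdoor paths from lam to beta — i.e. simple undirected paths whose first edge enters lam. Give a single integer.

0

A backdoor path from lam to beta is any simple undirected path whose first edge points into lam (i.e. leaves lam via a parent).
Parents of lam: {eta}.
No simple path from any parent of lam reaches beta without revisiting lam, so there are no backdoor paths.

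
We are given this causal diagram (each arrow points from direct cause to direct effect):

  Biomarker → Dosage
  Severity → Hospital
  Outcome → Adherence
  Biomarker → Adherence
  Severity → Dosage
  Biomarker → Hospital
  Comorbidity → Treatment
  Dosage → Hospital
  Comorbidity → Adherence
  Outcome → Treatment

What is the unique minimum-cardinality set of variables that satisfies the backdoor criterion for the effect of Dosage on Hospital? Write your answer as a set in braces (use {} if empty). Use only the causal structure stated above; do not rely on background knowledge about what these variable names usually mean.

{Biomarker, Severity}

Variables eligible for adjustment (non-descendants of Dosage, excluding Dosage and Hospital): {Adherence, Biomarker, Comorbidity, Outcome, Severity, Treatment}.
Backdoor paths from Dosage to Hospital:
  P1: Dosage <- Severity -> Hospital
  P2: Dosage <- Biomarker -> Hospital
The empty set is not sufficient: P1 (Dosage <- Severity -> Hospital) has no collider blocking it and no conditioned non-collider, so it is open.
Try {Biomarker, Severity}:
  P1: blocked at fork node Severity ∈ conditioning set.
  P2: blocked at fork node Biomarker ∈ conditioning set.
{Biomarker, Severity} contains no descendant of Dosage and blocks every backdoor path.
Every element of {Biomarker, Severity} is needed (dropping Biomarker leaves P2 open; dropping Severity leaves P1 open), so no proper subset is valid.
Among all size-2 subsets of the eligible variables, only {Biomarker, Severity} blocks every backdoor path, so it is the unique smallest valid adjustment set.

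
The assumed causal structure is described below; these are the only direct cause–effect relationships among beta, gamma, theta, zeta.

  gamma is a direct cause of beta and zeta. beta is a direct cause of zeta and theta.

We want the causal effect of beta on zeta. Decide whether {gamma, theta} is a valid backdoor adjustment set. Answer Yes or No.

Backdoor paths from beta to zeta (paths whose first edge points into beta):
  P1: beta <- gamma -> zeta
Condition 1 (no descendant of beta in the set): FAILS — theta is a descendant of beta.
Condition 2 (every backdoor path blocked by {gamma, theta}):
  P1: blocked at fork node gamma ∈ conditioning set.
{gamma, theta} does not satisfy the backdoor criterion.

No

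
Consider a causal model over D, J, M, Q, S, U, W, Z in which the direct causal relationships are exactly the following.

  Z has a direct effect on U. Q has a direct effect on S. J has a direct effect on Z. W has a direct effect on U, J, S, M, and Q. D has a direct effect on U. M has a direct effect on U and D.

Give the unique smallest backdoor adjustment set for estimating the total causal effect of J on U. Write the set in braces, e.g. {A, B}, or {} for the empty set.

Variables eligible for adjustment (non-descendants of J, excluding J and U): {D, M, Q, S, W}.
Backdoor paths from J to U:
  P1: J <- W -> M -> D -> U
  P2: J <- W -> M -> U
  P3: J <- W -> U
The empty set is not sufficient: P1 (J <- W -> M -> D -> U) has no collider blocking it and no conditioned non-collider, so it is open.
Try {W}:
  P1: blocked at fork node W ∈ conditioning set.
  P2: blocked at fork node W ∈ conditioning set.
  P3: blocked at fork node W ∈ conditioning set.
{W} contains no descendant of J and blocks every backdoor path.
No other singleton works — e.g. {Q} leaves P1 open — so {W} is the unique smallest valid adjustment set.

{W}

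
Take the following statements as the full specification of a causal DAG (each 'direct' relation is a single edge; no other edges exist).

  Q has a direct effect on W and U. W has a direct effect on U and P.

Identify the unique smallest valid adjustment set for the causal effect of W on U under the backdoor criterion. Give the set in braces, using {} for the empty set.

{Q}

Variables eligible for adjustment (non-descendants of W, excluding W and U): {Q}.
Backdoor paths from W to U:
  P1: W <- Q -> U
The empty set is not sufficient: P1 (W <- Q -> U) has no collider blocking it and no conditioned non-collider, so it is open.
Try {Q}:
  P1: blocked at fork node Q ∈ conditioning set.
{Q} contains no descendant of W and blocks every backdoor path.
{Q} is the unique smallest valid adjustment set.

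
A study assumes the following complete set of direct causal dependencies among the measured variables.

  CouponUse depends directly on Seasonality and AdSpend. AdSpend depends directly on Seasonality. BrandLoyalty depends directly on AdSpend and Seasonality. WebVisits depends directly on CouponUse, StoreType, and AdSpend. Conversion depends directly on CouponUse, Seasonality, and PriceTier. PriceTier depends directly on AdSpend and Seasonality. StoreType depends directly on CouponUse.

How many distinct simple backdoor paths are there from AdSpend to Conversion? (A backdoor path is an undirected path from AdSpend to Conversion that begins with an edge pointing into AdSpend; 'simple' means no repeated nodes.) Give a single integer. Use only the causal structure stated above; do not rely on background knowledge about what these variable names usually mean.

3

A backdoor path from AdSpend to Conversion is any simple undirected path whose first edge points into AdSpend (i.e. leaves AdSpend via a parent).
Parents of AdSpend: {Seasonality}.
Enumerating:
  P1: AdSpend <- Seasonality -> CouponUse -> Conversion
  P2: AdSpend <- Seasonality -> PriceTier -> Conversion
  P3: AdSpend <- Seasonality -> Conversion
That exhausts the simple backdoor paths. Count: 3.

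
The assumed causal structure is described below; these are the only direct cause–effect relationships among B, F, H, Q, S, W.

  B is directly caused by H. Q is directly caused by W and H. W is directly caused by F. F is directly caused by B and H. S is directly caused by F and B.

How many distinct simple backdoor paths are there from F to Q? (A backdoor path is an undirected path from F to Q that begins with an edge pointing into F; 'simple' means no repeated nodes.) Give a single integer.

2

A backdoor path from F to Q is any simple undirected path whose first edge points into F (i.e. leaves F via a parent).
Parents of F: {B, H}.
Enumerating:
  P1: F <- H -> Q
  P2: F <- B <- H -> Q
That exhausts the simple backdoor paths. Count: 2.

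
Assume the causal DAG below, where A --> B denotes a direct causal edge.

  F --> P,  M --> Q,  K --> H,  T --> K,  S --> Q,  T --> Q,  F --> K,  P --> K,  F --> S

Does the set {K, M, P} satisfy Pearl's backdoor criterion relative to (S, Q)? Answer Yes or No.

No

Backdoor paths from S to Q (paths whose first edge points into S):
  P1: S <- F -> P -> K <- T -> Q
  P2: S <- F -> K <- T -> Q
Condition 1 (no descendant of S in the set): holds — descendants of S are {Q}; none are in {K, M, P}.
Condition 2 (every backdoor path blocked by {K, M, P}):
  P1: blocked at chain node P ∈ conditioning set.
  P2: open — collider(s) K are conditioned on (or have a conditioned descendant) and no non-collider on the path is in the set.
{K, M, P} does not satisfy the backdoor criterion.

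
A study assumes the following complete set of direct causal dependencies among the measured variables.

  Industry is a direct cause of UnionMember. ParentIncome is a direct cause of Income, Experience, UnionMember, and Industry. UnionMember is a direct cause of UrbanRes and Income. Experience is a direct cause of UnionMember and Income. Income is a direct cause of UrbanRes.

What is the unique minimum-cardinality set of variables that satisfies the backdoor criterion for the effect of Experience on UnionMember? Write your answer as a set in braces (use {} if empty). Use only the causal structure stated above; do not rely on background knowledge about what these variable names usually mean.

{ParentIncome}

Variables eligible for adjustment (non-descendants of Experience, excluding Experience and UnionMember): {Industry, ParentIncome}.
Backdoor paths from Experience to UnionMember:
  P1: Experience <- ParentIncome -> Industry -> UnionMember
  P2: Experience <- ParentIncome -> UnionMember
  P3: Experience <- ParentIncome -> Income <- UnionMember
  P4: Experience <- ParentIncome -> Income -> UrbanRes <- UnionMember
The empty set is not sufficient: P1 (Experience <- ParentIncome -> Industry -> UnionMember) has no collider blocking it and no conditioned non-collider, so it is open.
Try {ParentIncome}:
  P1: blocked at fork node ParentIncome ∈ conditioning set.
  P2: blocked at fork node ParentIncome ∈ conditioning set.
  P3: blocked at fork node ParentIncome ∈ conditioning set.
  P4: blocked at fork node ParentIncome ∈ conditioning set.
{ParentIncome} contains no descendant of Experience and blocks every backdoor path.
No other singleton works — e.g. {Industry} leaves P2 open — so {ParentIncome} is the unique smallest valid adjustment set.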